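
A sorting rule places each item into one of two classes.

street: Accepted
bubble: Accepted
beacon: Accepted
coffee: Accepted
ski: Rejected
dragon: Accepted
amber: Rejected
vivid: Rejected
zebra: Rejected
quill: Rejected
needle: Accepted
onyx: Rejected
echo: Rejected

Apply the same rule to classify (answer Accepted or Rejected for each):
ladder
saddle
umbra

The pattern is that an item is 'Accepted' exactly when: length 6.
ladder → length 6 → Accepted. saddle → length 6 → Accepted. umbra → length 5 → Rejected.

Accepted, Accepted, Rejected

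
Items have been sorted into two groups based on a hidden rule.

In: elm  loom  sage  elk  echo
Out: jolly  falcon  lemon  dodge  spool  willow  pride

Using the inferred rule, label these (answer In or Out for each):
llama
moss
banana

Out, In, Out

Rule: length ≤ 4. This holds for each 'In' example and fails for each 'Out' one.
llama: length 5 — doesn't qualify, so Out. moss: length 4 — satisfies this, so In. banana: length 6 — doesn't qualify, so Out.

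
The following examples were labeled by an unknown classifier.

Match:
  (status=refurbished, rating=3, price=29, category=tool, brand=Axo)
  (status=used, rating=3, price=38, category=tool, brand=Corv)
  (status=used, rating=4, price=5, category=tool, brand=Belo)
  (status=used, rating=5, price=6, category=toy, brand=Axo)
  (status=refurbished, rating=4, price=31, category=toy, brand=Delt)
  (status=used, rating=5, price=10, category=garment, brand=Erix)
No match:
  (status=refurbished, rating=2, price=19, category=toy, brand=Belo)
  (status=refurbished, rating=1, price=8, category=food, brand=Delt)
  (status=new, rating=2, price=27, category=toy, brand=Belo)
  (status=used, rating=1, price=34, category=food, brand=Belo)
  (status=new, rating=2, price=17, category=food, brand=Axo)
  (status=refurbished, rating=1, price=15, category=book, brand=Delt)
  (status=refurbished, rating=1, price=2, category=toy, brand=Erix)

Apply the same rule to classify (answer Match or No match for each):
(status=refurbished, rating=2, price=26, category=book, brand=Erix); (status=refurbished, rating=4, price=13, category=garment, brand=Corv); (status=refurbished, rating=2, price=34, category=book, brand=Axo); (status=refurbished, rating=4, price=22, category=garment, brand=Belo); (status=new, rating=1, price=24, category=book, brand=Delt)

The pattern is that an item is 'Match' exactly when: rating ≥ 3.
No match: (status=refurbished, rating=2, price=26, category=book, brand=Erix), since rating = 2.
Match: (status=refurbished, rating=4, price=13, category=garment, brand=Corv), since rating = 4.
No match: (status=refurbished, rating=2, price=34, category=book, brand=Axo), since rating = 2.
Match: (status=refurbished, rating=4, price=22, category=garment, brand=Belo), since rating = 4.
No match: (status=new, rating=1, price=24, category=book, brand=Delt), since rating = 1.

No match, Match, No match, Match, No match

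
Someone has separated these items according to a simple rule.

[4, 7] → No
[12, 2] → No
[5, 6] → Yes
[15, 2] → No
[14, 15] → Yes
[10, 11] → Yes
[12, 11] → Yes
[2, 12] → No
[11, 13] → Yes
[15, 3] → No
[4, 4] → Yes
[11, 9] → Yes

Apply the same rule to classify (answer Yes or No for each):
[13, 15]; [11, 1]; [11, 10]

Yes, No, Yes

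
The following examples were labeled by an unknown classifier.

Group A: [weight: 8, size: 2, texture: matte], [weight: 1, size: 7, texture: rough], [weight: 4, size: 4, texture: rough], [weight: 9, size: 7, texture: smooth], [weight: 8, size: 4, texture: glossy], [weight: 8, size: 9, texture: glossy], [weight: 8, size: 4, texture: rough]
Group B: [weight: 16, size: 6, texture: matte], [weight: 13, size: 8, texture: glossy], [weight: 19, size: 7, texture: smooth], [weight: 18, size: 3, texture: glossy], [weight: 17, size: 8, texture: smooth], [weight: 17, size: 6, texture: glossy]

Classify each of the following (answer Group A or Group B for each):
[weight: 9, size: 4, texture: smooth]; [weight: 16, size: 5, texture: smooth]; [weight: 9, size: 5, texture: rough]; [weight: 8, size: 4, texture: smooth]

Group A, Group B, Group A, Group A

The common property of the 'Group A' items is: weight ≤ 9. No 'Group B' item has it.
[weight: 9, size: 4, texture: smooth]: Group A (weight = 9).
[weight: 16, size: 5, texture: smooth]: Group B (weight = 16).
[weight: 9, size: 5, texture: rough]: Group A (weight = 9).
[weight: 8, size: 4, texture: smooth]: Group A (weight = 8).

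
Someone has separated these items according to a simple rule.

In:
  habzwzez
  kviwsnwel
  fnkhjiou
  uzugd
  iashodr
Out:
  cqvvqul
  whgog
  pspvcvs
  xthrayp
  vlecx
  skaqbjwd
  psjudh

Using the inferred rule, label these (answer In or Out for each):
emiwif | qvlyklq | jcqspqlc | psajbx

In, Out, Out, Out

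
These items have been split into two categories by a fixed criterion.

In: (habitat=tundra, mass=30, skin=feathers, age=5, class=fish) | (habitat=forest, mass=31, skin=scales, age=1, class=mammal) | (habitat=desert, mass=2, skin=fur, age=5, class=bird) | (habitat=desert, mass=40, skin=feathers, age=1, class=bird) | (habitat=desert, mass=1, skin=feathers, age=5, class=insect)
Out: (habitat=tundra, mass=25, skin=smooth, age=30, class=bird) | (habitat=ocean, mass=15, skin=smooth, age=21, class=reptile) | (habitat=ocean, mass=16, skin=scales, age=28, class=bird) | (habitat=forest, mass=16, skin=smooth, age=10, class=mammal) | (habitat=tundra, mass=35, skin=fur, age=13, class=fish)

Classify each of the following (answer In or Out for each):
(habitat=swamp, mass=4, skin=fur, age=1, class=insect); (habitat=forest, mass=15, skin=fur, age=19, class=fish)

In, Out

Rule: age ≤ 5. This holds for each 'In' example and fails for each 'Out' one.
In: (habitat=swamp, mass=4, skin=fur, age=1, class=insect), since age = 1.
Out: (habitat=forest, mass=15, skin=fur, age=19, class=fish), since age = 19.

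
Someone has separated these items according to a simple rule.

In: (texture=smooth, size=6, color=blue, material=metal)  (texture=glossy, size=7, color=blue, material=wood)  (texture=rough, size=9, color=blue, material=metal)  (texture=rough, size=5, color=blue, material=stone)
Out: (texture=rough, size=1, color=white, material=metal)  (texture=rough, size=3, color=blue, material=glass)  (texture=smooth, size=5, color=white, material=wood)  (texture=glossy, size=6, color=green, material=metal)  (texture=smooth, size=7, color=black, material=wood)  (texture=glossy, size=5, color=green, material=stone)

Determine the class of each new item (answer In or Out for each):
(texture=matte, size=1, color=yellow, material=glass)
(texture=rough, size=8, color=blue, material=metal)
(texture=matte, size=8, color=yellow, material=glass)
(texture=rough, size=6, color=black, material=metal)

Out, In, Out, Out

One predicate separates the groups cleanly: color is blue AND size ≥ 5.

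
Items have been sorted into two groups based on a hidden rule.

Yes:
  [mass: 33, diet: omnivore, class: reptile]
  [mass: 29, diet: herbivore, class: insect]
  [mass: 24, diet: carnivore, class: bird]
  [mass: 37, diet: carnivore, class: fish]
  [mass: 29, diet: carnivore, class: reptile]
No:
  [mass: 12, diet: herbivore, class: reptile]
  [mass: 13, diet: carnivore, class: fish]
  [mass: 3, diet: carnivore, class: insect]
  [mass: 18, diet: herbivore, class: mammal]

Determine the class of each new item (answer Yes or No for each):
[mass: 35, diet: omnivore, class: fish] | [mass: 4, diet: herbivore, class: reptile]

Rule: mass ≥ 24. This holds for each 'Yes' example and fails for each 'No' one.
[mass: 35, diet: omnivore, class: fish] — mass = 35, hence Yes. [mass: 4, diet: herbivore, class: reptile] — mass = 4, hence No.

Yes, No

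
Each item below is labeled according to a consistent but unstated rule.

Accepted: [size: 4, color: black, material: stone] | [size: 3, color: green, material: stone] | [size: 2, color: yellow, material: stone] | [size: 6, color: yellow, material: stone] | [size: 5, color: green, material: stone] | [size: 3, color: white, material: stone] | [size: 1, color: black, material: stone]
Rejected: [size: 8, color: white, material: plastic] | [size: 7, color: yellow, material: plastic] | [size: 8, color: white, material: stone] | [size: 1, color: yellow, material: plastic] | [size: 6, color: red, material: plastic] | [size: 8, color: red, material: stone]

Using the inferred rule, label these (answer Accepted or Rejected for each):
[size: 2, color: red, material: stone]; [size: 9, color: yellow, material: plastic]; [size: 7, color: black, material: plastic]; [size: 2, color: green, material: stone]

Accepted, Rejected, Rejected, Accepted

The distinguishing property — material is stone AND size ≤ 6 — holds for all the 'Accepted' cases and none of the 'Rejected' cases.
[size: 2, color: red, material: stone]: Accepted (material is stone, size = 2). [size: 9, color: yellow, material: plastic]: Rejected (material is plastic, size = 9). [size: 7, color: black, material: plastic]: Rejected (material is plastic, size = 7). [size: 2, color: green, material: stone]: Accepted (material is stone, size = 2).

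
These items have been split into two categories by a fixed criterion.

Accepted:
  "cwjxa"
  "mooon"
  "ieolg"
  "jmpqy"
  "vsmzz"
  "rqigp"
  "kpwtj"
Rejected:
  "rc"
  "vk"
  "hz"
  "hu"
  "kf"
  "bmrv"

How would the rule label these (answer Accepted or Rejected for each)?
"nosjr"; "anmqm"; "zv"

Accepted, Accepted, Rejected

A rule that fits every label: odd length — true of each 'Accepted' example, false of each 'Rejected' one.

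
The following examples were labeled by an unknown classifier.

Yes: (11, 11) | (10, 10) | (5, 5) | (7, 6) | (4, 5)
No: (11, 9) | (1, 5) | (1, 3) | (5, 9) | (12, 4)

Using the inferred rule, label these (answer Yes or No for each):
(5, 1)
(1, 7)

No, No

Every 'Yes' example satisfies: |first − second| ≤ 1. None of the 'No' examples do.
(5, 1) — |5−1| = 4, hence No.
(1, 7) — |1−7| = 6, hence No.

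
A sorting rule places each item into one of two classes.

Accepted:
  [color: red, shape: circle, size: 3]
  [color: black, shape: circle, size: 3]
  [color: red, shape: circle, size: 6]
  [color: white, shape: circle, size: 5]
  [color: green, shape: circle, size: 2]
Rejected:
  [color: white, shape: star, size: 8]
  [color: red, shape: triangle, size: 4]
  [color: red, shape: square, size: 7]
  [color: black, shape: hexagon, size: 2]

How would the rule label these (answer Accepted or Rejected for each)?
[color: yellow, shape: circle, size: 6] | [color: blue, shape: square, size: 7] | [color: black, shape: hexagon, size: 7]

Accepted, Rejected, Rejected

'Accepted' ⟺ shape is circle.
[color: yellow, shape: circle, size: 6]: shape is circle, meets the rule → Accepted.
[color: blue, shape: square, size: 7]: shape is square, fails this test → Rejected.
[color: black, shape: hexagon, size: 7]: shape is hexagon, fails this test → Rejected.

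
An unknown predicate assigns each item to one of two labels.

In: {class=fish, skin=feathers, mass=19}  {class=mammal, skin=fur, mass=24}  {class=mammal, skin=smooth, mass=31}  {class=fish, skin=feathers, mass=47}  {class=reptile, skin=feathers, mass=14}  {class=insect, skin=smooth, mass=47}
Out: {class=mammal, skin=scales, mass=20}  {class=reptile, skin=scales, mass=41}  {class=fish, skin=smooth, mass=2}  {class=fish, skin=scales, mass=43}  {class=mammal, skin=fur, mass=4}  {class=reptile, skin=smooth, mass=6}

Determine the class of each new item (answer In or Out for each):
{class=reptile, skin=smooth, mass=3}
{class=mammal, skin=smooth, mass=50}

Out, In

The pattern is that an item is 'In' exactly when: skin is not scales AND mass ≥ 14.
Out: {class=reptile, skin=smooth, mass=3}, since skin is smooth, mass = 3.
In: {class=mammal, skin=smooth, mass=50}, since skin is smooth, mass = 50.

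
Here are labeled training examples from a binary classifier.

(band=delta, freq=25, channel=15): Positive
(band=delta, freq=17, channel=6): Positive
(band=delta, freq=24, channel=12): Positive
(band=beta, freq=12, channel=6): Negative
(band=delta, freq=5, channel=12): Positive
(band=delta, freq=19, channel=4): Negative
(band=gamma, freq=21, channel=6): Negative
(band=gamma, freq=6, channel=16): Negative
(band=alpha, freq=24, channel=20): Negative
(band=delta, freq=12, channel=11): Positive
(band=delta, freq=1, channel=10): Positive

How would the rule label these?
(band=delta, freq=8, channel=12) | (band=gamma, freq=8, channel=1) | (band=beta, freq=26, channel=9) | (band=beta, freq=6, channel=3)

Positive, Negative, Negative, Negative

Every 'Positive' example satisfies: band is delta AND channel ≥ 6. None of the 'Negative' examples do.
(band=delta, freq=8, channel=12) → band is delta, channel = 12 → Positive. (band=gamma, freq=8, channel=1) → band is gamma, channel = 1 → Negative. (band=beta, freq=26, channel=9) → band is beta, channel = 9 → Negative. (band=beta, freq=6, channel=3) → band is beta, channel = 3 → Negative.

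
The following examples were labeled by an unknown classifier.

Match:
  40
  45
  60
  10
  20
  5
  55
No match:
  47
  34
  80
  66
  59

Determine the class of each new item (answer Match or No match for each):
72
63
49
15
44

The pattern is that an item is 'Match' exactly when: multiple of 5 AND at most 60.
72: 72 = 5·14 + 2, 72 > 60 — fails the rule, so No match.
63: 63 = 5·12 + 3, 63 > 60 — fails the rule, so No match.
49: 49 = 5·9 + 4, 49 ≤ 60 — fails the rule, so No match.
15: 15 = 5·3, 15 ≤ 60 — matches, so Match.
44: 44 = 5·8 + 4, 44 ≤ 60 — fails the rule, so No match.

No match, No match, No match, Match, No match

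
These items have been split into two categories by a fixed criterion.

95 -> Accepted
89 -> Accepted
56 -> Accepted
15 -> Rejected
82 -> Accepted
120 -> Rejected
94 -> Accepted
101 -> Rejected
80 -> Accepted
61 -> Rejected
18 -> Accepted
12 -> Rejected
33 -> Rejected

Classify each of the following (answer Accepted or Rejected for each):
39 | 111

Accepted, Rejected

A rule that fits every label: digit sum ≥ 8 — true of each 'Accepted' example, false of each 'Rejected' one.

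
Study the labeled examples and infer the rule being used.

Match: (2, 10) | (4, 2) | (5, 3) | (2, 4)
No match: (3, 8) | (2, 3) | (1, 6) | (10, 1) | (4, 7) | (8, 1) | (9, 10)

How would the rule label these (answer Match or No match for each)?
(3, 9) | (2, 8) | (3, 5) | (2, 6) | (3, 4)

Match, Match, Match, Match, No match

The simplest hypothesis consistent with all the labels is: sum is even.
Match: (3, 9), since 3+9 = 12.
Match: (2, 8), since 2+8 = 10.
Match: (3, 5), since 3+5 = 8.
Match: (2, 6), since 2+6 = 8.
No match: (3, 4), since 3+4 = 7.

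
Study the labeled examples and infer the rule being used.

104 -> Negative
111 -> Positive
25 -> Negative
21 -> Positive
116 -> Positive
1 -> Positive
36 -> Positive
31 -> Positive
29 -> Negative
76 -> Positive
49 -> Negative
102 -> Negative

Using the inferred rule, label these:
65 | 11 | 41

Checking candidate rules against both groups, what survives is: ≡ 1 (mod 5).
65 → 65 mod 5 = 0 → Negative. 11 → 11 mod 5 = 1 → Positive. 41 → 41 mod 5 = 1 → Positive.

Negative, Positive, Positive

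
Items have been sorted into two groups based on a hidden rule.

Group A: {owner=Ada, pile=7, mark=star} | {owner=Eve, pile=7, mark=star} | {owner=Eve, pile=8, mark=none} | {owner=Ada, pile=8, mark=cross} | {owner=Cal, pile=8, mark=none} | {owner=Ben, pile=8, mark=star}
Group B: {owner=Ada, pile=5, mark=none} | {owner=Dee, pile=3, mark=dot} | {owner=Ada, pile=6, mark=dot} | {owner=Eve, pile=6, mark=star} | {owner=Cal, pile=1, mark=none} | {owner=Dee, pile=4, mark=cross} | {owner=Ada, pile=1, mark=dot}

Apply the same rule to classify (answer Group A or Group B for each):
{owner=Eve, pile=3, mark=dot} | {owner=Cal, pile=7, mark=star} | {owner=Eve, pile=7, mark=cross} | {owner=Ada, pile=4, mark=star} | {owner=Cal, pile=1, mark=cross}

Group B, Group A, Group A, Group B, Group B

The distinguishing property — pile ≥ 7 — holds for all the 'Group A' cases and none of the 'Group B' cases.
{owner=Eve, pile=3, mark=dot}: Group B (pile = 3).
{owner=Cal, pile=7, mark=star}: Group A (pile = 7).
{owner=Eve, pile=7, mark=cross}: Group A (pile = 7).
{owner=Ada, pile=4, mark=star}: Group B (pile = 4).
{owner=Cal, pile=1, mark=cross}: Group B (pile = 1).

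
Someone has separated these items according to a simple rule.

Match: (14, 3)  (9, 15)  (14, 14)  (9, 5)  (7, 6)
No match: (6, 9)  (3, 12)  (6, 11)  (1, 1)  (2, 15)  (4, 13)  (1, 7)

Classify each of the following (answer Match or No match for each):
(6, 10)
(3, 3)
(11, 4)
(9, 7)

No match, No match, Match, Match

The simplest hypothesis consistent with all the labels is: first ≥ 7.
(6, 10) — first 6, hence No match.
(3, 3) — first 3, hence No match.
(11, 4) — first 11, hence Match.
(9, 7) — first 9, hence Match.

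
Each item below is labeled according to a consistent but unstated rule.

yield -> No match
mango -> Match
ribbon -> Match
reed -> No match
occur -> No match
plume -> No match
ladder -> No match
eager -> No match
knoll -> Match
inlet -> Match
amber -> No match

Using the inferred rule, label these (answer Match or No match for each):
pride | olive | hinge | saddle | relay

No match, No match, Match, No match, No match

The distinguishing property — contains 'n' — holds for all the 'Match' cases and none of the 'No match' cases.
No match: pride, since no 'n'. No match: olive, since no 'n'. Match: hinge, since has 'n'. No match: saddle, since no 'n'. No match: relay, since no 'n'.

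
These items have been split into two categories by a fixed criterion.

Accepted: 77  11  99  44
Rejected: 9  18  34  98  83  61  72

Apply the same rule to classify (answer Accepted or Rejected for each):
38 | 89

Rejected, Rejected

Rule: multiple of 11. This holds for each 'Accepted' example and fails for each 'Rejected' one.
38 — 38 = 11·3 + 5, hence Rejected. 89 — 89 = 11·8 + 1, hence Rejected.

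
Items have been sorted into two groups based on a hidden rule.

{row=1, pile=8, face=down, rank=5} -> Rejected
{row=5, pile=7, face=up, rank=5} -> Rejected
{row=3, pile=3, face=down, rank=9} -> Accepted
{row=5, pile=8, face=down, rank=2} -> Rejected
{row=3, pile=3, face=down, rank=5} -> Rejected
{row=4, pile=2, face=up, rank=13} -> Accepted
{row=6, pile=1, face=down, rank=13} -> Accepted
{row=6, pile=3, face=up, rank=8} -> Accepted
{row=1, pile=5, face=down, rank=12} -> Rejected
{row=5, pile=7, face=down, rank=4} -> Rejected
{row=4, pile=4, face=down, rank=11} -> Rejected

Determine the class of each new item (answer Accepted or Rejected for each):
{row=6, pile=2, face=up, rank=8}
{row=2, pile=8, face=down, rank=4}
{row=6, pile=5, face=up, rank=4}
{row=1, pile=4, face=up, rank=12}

Every 'Accepted' example satisfies: pile ≤ 3 AND rank ≥ 8. None of the 'Rejected' examples do.
{row=6, pile=2, face=up, rank=8}: pile = 2, rank = 8 — checks out, so Accepted.
{row=2, pile=8, face=down, rank=4}: pile = 8, rank = 4 — fails the rule, so Rejected.
{row=6, pile=5, face=up, rank=4}: pile = 5, rank = 4 — fails the rule, so Rejected.
{row=1, pile=4, face=up, rank=12}: pile = 4, rank = 12 — fails the rule, so Rejected.

Accepted, Rejected, Rejected, Rejected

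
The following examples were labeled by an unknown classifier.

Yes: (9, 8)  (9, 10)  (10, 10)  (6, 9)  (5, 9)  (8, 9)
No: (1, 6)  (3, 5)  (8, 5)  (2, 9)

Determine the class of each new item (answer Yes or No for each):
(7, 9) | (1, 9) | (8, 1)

A rule that fits every label: sum ≥ 14 — true of each 'Yes' example, false of each 'No' one.
Yes: (7, 9), since 7+9 = 16.
No: (1, 9), since 1+9 = 10.
No: (8, 1), since 8+1 = 9.

Yes, No, No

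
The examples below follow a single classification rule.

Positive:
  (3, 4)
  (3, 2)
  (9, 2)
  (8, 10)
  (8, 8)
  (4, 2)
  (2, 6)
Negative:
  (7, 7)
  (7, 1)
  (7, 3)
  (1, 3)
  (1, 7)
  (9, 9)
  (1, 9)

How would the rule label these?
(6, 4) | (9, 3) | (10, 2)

Positive, Negative, Positive

The distinguishing property — second is even — holds for all the 'Positive' cases and none of the 'Negative' cases.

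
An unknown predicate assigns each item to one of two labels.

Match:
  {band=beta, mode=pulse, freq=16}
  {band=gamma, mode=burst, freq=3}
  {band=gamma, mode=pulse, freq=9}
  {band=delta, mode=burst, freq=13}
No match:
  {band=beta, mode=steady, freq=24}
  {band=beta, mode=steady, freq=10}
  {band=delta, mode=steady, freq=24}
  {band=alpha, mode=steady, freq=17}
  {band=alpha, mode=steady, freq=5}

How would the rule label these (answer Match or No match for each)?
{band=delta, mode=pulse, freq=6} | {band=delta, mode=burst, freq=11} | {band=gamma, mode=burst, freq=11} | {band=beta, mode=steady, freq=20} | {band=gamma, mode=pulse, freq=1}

Comparing the two groups points to one rule — mode is not steady.

Match, Match, Match, No match, Match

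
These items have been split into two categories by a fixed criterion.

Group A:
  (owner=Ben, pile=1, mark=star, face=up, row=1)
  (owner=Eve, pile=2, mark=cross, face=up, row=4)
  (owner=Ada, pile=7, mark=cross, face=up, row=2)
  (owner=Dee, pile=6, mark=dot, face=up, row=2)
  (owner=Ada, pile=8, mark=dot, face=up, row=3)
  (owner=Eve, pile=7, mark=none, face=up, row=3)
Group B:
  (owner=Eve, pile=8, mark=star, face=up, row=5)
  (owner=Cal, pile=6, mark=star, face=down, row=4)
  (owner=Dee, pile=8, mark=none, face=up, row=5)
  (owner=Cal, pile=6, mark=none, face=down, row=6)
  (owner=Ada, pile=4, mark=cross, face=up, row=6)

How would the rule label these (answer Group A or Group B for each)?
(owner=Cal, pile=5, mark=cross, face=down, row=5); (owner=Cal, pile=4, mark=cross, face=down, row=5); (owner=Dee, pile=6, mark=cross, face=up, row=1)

Group B, Group B, Group A

A rule that fits every label: face is up AND row ≤ 4 — true of each 'Group A' example, false of each 'Group B' one.
Group B: (owner=Cal, pile=5, mark=cross, face=down, row=5), since face is down, row = 5.
Group B: (owner=Cal, pile=4, mark=cross, face=down, row=5), since face is down, row = 5.
Group A: (owner=Dee, pile=6, mark=cross, face=up, row=1), since face is up, row = 1.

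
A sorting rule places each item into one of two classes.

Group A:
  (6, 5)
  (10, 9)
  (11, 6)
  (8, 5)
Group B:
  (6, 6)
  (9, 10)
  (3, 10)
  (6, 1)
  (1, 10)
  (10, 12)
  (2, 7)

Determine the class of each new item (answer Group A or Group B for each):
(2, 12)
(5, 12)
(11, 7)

The rule appears to be: first > second AND sum ≥ 9.

Group B, Group B, Group A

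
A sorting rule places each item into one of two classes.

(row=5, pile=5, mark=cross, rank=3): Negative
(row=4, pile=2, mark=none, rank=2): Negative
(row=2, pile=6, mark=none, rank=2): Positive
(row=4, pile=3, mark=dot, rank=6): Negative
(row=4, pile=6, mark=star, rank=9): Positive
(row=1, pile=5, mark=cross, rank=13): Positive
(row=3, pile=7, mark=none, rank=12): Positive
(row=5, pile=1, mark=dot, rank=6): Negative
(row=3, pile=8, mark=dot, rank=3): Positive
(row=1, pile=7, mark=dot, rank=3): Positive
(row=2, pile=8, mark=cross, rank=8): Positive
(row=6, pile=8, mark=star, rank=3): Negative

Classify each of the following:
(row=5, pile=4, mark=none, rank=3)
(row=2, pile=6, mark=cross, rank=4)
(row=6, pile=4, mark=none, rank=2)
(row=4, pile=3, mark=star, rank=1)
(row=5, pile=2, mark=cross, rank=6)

Negative, Positive, Negative, Negative, Negative

The rule appears to be: pile ≥ 5 AND row ≤ 4.
(row=5, pile=4, mark=none, rank=3): Negative (pile = 4, row = 5). (row=2, pile=6, mark=cross, rank=4): Positive (pile = 6, row = 2). (row=6, pile=4, mark=none, rank=2): Negative (pile = 4, row = 6). (row=4, pile=3, mark=star, rank=1): Negative (pile = 3, row = 4). (row=5, pile=2, mark=cross, rank=6): Negative (pile = 2, row = 5).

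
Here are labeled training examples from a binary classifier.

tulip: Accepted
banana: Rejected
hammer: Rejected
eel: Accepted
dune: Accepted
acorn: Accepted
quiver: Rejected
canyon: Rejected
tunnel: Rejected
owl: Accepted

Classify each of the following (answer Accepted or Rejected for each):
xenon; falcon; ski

The simplest hypothesis consistent with all the labels is: length ≤ 5.
xenon: length 5 — matches, so Accepted.
falcon: length 6 — doesn't qualify, so Rejected.
ski: length 3 — matches, so Accepted.

Accepted, Rejected, Accepted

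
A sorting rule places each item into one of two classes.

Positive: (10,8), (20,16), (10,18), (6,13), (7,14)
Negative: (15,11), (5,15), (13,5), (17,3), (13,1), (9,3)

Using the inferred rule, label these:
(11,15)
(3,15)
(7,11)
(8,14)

Negative, Negative, Negative, Positive

The distinguishing property — product is even — holds for all the 'Positive' cases and none of the 'Negative' cases.
(11,15) → 11·15 = 165 → Negative. (3,15) → 3·15 = 45 → Negative. (7,11) → 7·11 = 77 → Negative. (8,14) → 8·14 = 112 → Positive.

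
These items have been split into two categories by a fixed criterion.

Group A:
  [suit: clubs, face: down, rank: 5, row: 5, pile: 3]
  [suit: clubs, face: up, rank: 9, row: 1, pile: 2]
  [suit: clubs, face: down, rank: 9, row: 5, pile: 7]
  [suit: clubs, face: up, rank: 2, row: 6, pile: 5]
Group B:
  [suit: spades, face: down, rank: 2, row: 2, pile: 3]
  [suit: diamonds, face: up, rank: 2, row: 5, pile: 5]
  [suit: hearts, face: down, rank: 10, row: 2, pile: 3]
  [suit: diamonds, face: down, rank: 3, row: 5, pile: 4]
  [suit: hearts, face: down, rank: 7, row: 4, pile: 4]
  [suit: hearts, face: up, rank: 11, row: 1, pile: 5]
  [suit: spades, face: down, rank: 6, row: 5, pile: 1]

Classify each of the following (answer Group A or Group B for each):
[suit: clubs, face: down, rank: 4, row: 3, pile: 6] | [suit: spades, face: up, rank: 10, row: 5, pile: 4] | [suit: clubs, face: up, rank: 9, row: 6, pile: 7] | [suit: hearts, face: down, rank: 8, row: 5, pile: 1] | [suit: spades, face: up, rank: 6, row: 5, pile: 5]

The rule appears to be: suit is clubs.
[suit: clubs, face: down, rank: 4, row: 3, pile: 6] — suit is clubs, hence Group A. [suit: spades, face: up, rank: 10, row: 5, pile: 4] — suit is spades, hence Group B. [suit: clubs, face: up, rank: 9, row: 6, pile: 7] — suit is clubs, hence Group A. [suit: hearts, face: down, rank: 8, row: 5, pile: 1] — suit is hearts, hence Group B. [suit: spades, face: up, rank: 6, row: 5, pile: 5] — suit is spades, hence Group B.

Group A, Group B, Group A, Group B, Group B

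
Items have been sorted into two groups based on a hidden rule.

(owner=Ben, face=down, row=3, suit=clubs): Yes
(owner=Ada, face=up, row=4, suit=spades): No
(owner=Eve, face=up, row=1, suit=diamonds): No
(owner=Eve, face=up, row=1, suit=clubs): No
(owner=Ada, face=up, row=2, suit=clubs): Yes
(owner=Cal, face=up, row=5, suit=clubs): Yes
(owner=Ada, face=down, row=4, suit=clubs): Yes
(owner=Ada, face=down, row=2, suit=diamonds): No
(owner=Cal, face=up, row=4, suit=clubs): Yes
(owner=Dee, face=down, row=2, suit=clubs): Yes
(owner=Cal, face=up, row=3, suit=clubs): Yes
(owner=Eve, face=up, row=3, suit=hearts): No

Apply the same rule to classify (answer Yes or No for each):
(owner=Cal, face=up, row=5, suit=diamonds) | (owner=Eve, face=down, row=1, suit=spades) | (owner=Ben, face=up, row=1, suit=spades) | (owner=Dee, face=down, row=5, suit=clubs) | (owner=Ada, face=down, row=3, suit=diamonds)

No, No, No, Yes, No

'Yes' ⟺ suit is clubs AND row ≥ 2.
(owner=Cal, face=up, row=5, suit=diamonds): suit is diamonds, row = 5, fails the rule → No.
(owner=Eve, face=down, row=1, suit=spades): suit is spades, row = 1, fails the rule → No.
(owner=Ben, face=up, row=1, suit=spades): suit is spades, row = 1, fails the rule → No.
(owner=Dee, face=down, row=5, suit=clubs): suit is clubs, row = 5, fits → Yes.
(owner=Ada, face=down, row=3, suit=diamonds): suit is diamonds, row = 3, fails the rule → No.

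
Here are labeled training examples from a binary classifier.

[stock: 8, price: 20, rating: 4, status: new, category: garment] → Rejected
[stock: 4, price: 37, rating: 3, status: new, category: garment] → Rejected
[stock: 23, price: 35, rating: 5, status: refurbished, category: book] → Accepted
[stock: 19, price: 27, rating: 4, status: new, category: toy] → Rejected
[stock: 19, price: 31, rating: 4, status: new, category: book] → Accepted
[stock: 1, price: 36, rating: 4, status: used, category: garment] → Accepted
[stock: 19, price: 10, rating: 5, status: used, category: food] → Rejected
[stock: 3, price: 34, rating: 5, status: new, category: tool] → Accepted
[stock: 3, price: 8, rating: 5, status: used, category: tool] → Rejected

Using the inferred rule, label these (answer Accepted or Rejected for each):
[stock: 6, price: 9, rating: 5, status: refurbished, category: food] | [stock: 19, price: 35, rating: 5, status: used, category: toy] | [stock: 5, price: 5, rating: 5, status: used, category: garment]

Rejected, Accepted, Rejected

The rule appears to be: price ≥ 31 AND price ≤ 36.
[stock: 6, price: 9, rating: 5, status: refurbished, category: food]: price = 9 — does not satisfy this, so Rejected.
[stock: 19, price: 35, rating: 5, status: used, category: toy]: price = 35 — checks out, so Accepted.
[stock: 5, price: 5, rating: 5, status: used, category: garment]: price = 5 — does not satisfy this, so Rejected.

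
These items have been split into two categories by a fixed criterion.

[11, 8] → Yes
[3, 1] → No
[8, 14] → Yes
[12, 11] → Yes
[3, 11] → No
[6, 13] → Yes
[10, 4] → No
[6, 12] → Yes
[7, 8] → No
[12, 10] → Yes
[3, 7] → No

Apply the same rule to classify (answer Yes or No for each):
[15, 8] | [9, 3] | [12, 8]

All 'Yes' examples share one property — sum ≥ 18 — and every 'No' example lacks it.
[15, 8]: 15+8 = 23 — fits, so Yes.
[9, 3]: 9+3 = 12 — fails this test, so No.
[12, 8]: 12+8 = 20 — fits, so Yes.

Yes, No, Yes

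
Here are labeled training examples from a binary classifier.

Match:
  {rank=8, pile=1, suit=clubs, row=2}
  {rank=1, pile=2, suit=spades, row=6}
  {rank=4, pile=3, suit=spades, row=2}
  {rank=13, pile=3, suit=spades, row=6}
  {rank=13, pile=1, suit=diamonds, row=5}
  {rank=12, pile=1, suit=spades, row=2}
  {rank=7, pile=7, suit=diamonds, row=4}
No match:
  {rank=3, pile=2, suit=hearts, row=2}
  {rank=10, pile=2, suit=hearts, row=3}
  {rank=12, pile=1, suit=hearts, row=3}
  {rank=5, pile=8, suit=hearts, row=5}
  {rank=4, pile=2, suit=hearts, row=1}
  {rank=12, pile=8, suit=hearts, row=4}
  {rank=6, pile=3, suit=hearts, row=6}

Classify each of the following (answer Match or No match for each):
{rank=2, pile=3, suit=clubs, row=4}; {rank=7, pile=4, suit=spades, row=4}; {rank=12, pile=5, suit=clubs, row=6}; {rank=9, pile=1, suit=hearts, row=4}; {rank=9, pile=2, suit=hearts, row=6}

The common property of the 'Match' items is: suit is not hearts. No 'No match' item has it.
{rank=2, pile=3, suit=clubs, row=4}: suit is clubs, checks out → Match.
{rank=7, pile=4, suit=spades, row=4}: suit is spades, checks out → Match.
{rank=12, pile=5, suit=clubs, row=6}: suit is clubs, checks out → Match.
{rank=9, pile=1, suit=hearts, row=4}: suit is hearts, does not fit → No match.
{rank=9, pile=2, suit=hearts, row=6}: suit is hearts, does not fit → No match.

Match, Match, Match, No match, No match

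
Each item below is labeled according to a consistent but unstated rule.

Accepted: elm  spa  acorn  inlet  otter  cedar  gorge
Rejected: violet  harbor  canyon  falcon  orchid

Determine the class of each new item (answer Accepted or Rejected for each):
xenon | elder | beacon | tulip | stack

'Accepted' ⟺ odd length.
Accepted: xenon, since length 5. Accepted: elder, since length 5. Rejected: beacon, since length 6. Accepted: tulip, since length 5. Accepted: stack, since length 5.

Accepted, Accepted, Rejected, Accepted, Accepted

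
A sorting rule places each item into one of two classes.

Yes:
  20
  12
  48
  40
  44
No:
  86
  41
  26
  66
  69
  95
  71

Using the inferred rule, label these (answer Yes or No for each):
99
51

No, No

One predicate separates the groups cleanly: multiple of 4.
99: No (99 = 4·24 + 3).
51: No (51 = 4·12 + 3).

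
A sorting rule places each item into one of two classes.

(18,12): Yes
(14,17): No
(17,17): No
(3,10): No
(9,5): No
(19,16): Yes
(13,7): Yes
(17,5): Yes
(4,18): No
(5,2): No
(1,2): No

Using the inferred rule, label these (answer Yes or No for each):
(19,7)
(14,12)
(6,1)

Yes, Yes, No

The distinguishing property — first > second AND sum ≥ 20 — holds for all the 'Yes' cases and none of the 'No' cases.
(19,7): Yes (19 > 7, 19+7 = 26).
(14,12): Yes (14 > 12, 14+12 = 26).
(6,1): No (6 > 1, 6+1 = 7).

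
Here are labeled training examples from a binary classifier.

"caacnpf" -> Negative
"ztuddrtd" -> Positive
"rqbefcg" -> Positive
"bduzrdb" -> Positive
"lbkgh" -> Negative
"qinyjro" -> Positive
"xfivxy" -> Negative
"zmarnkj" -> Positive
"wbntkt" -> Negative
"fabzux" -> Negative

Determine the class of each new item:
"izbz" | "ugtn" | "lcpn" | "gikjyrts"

One predicate separates the groups cleanly: contains 'r'.

Negative, Negative, Negative, Positive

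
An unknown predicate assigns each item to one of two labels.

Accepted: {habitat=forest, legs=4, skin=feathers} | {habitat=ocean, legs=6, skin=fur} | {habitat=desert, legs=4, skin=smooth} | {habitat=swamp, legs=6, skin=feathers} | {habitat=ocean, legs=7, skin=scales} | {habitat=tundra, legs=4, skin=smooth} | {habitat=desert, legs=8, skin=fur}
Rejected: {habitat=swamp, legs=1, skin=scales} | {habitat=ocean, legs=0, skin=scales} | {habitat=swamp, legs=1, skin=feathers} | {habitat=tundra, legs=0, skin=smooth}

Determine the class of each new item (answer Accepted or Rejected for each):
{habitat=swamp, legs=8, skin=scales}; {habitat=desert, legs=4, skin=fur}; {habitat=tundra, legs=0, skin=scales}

Accepted, Accepted, Rejected

The common property of the 'Accepted' items is: legs ≥ 4. No 'Rejected' item has it.
{habitat=swamp, legs=8, skin=scales}: Accepted (legs = 8).
{habitat=desert, legs=4, skin=fur}: Accepted (legs = 4).
{habitat=tundra, legs=0, skin=scales}: Rejected (legs = 0).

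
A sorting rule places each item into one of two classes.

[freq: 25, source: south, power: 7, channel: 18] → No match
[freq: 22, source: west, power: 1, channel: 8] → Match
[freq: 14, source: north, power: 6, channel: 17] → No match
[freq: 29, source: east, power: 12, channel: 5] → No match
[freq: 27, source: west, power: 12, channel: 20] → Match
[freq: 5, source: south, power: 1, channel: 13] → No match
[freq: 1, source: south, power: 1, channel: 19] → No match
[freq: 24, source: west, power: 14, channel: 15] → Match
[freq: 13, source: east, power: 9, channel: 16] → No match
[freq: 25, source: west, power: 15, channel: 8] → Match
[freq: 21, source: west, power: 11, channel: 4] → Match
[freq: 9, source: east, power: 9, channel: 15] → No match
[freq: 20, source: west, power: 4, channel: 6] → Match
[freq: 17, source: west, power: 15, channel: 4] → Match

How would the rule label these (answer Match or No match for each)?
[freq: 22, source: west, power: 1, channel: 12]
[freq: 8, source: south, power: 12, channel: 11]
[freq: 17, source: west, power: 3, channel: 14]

Match, No match, Match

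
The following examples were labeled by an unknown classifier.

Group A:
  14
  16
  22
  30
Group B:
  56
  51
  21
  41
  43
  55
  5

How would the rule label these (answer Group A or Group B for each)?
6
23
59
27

Group A, Group B, Group B, Group B

The classifier is using: even AND at most 30.
6 — 6 is even, 6 ≤ 30, hence Group A. 23 — 23 is odd, 23 ≤ 30, hence Group B. 59 — 59 is odd, 59 > 30, hence Group B. 27 — 27 is odd, 27 ≤ 30, hence Group B.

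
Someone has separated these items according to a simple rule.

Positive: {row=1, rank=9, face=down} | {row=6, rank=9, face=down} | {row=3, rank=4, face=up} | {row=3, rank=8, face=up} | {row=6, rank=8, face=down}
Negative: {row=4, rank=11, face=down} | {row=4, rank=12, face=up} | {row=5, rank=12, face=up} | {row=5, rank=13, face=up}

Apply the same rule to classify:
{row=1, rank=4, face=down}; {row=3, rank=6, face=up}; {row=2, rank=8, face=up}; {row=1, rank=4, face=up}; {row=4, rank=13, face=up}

Positive, Positive, Positive, Positive, Negative

Every 'Positive' example satisfies: rank ≤ 9. None of the 'Negative' examples do.
{row=1, rank=4, face=down}: rank = 4, qualifies → Positive.
{row=3, rank=6, face=up}: rank = 6, qualifies → Positive.
{row=2, rank=8, face=up}: rank = 8, qualifies → Positive.
{row=1, rank=4, face=up}: rank = 4, qualifies → Positive.
{row=4, rank=13, face=up}: rank = 13, does not pass → Negative.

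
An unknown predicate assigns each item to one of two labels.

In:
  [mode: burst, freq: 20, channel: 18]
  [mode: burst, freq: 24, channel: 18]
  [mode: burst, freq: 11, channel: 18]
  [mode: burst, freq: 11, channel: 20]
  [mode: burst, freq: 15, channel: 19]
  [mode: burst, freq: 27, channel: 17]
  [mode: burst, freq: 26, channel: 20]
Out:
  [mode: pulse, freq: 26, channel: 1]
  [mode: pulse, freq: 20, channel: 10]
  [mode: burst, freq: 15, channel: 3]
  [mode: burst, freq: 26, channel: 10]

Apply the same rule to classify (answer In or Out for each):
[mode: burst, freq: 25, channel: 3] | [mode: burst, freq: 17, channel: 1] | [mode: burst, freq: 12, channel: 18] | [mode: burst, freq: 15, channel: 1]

The common property of the 'In' items is: channel ≥ 17. No 'Out' item has it.
Out: [mode: burst, freq: 25, channel: 3], since channel = 3. Out: [mode: burst, freq: 17, channel: 1], since channel = 1. In: [mode: burst, freq: 12, channel: 18], since channel = 18. Out: [mode: burst, freq: 15, channel: 1], since channel = 1.

Out, Out, In, Out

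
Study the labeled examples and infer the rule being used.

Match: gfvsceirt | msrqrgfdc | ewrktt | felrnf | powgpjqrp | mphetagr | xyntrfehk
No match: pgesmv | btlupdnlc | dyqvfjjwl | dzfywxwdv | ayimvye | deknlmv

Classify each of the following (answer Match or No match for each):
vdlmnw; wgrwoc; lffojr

No match, Match, Match

The simplest hypothesis consistent with all the labels is: contains 'r'.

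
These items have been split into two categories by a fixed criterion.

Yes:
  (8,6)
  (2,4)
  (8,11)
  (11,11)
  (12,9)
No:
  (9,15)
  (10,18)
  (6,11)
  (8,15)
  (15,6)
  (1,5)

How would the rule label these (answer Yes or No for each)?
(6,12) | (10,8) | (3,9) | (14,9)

No, Yes, No, No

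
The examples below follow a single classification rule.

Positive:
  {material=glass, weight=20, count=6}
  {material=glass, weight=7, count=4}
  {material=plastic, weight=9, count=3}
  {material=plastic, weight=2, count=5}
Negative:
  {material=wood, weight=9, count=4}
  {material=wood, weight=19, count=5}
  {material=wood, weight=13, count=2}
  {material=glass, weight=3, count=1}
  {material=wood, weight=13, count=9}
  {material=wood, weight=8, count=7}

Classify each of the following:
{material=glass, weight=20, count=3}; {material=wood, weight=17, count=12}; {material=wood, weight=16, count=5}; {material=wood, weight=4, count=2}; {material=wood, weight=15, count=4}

The classifier is using: material is not wood AND count ≥ 2.
{material=glass, weight=20, count=3}: material is glass, count = 3 — meets the rule, so Positive.
{material=wood, weight=17, count=12}: material is wood, count = 12 — fails this test, so Negative.
{material=wood, weight=16, count=5}: material is wood, count = 5 — fails this test, so Negative.
{material=wood, weight=4, count=2}: material is wood, count = 2 — fails this test, so Negative.
{material=wood, weight=15, count=4}: material is wood, count = 4 — fails this test, so Negative.

Positive, Negative, Negative, Negative, Negative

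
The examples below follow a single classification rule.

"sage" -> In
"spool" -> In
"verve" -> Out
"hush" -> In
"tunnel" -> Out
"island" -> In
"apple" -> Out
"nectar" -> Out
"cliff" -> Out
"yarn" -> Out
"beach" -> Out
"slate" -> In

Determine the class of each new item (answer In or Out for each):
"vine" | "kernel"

Out, Out

A rule that fits every label: contains 's' — true of each 'In' example, false of each 'Out' one.
Out: "vine", since no 's'.
Out: "kernel", since no 's'.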